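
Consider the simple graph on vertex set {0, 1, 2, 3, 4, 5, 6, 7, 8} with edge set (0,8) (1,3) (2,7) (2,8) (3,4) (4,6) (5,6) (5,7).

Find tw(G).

A width-1 tree decomposition is:
Bags: B1 = {1, 3}  B2 = {3, 4}  B3 = {4, 6}  B4 = {5, 6}  B5 = {5, 7}  B6 = {2, 7}  B7 = {2, 8}  B8 = {0, 8}
Tree: B1–B2, B2–B3, B3–B4, B4–B5, B5–B6, B6–B7, B7–B8
The largest bag has 2 vertices, giving width 1; this decomposition certifies tw(G) ≤ 1. Since G has at least one edge (e.g. 1–3), it is not an edgeless graph, so tw(G) ≥ 1. Hence tw(G) = 1 exactly.

1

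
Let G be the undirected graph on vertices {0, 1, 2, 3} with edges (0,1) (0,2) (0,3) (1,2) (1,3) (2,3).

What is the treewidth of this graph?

A width-3 tree decomposition is:
Bags: B1 = {0, 1, 2, 3}
Tree: (single bag)
A single bag containing all 4 vertices is trivially a valid decomposition of width 3. Conversely, {0, 1, 2, 3} is a clique of size 4, and the vertices of any clique must share a bag in every tree decomposition; so some bag has ≥ 4 vertices and tw(G) ≥ 3. Hence tw(G) = 3 exactly.

3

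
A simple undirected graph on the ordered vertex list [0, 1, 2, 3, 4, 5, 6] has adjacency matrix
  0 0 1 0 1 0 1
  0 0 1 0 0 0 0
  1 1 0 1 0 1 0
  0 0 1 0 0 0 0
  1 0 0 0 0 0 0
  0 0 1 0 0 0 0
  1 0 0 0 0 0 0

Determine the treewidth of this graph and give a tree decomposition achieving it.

The largest bag has 2 vertices, giving width 1; this decomposition certifies tw(G) ≤ 1. G has an edge, so its treewidth is at least 1. Therefore the treewidth is 1.

Treewidth 1.
One such decomposition:
Bags: B1 = {0, 2}  B2 = {2, 5}  B3 = {2, 3}  B4 = {1, 2}  B5 = {0, 6}  B6 = {0, 4}
Tree: B1–B2, B1–B3, B3–B4, B1–B5, B1–B6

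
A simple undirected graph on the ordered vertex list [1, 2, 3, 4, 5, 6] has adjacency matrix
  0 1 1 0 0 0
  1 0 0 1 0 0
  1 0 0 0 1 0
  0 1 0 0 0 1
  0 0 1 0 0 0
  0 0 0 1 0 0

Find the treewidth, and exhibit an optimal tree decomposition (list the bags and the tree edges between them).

Treewidth 1.
Bags: B1 = {4, 6}  B2 = {2, 4}  B3 = {1, 2}  B4 = {1, 3}  B5 = {3, 5}
Tree: B1–B2, B2–B3, B3–B4, B4–B5

Each bag holds 2 vertices, so the decomposition has width 1, which upper-bounds the treewidth. Since G has at least one edge (e.g. 6–4), it is not an edgeless graph, so tw(G) ≥ 1. Combining the bounds, tw(G) = 1.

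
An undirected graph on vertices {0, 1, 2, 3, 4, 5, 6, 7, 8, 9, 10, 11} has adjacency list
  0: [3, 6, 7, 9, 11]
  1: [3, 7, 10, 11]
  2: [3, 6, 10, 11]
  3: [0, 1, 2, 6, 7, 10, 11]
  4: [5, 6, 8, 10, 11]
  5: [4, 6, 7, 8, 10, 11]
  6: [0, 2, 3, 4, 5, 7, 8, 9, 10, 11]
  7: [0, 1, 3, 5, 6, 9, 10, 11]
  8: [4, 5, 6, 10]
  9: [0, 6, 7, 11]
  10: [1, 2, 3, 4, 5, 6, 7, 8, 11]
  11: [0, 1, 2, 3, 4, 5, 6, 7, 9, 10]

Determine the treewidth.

A width-4 tree decomposition is:
Bags: B1 = {3, 6, 7, 10, 11}  B2 = {2, 3, 6, 10, 11}  B3 = {0, 3, 6, 7, 11}  B4 = {5, 6, 7, 10, 11}  B5 = {4, 5, 6, 10, 11}  B6 = {0, 6, 7, 9, 11}  B7 = {1, 3, 7, 10, 11}  B8 = {4, 5, 6, 8, 10}
Tree: B1–B2, B1–B3, B1–B4, B4–B5, B3–B6, B1–B7, B5–B8
The largest bag has 5 vertices, giving width 4; this decomposition certifies tw(G) ≤ 4. Conversely, {1, 3, 7, 10, 11} is a clique of size 5, and the vertices of any clique must share a bag in every tree decomposition; so some bag has ≥ 5 vertices and tw(G) ≥ 4. Hence tw(G) = 4 exactly.

4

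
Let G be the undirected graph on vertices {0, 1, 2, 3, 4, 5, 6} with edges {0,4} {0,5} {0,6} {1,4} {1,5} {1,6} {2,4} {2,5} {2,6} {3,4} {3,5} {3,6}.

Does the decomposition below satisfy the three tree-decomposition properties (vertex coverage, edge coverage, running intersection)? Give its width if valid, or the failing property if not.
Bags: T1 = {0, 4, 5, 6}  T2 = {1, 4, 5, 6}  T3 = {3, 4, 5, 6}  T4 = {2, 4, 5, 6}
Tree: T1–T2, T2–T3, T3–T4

Yes; width 3.

Checking the three conditions: (i) the bags cover all of {0, 1, 2, 3, 4, 5, 6}; (ii) for each edge, some bag contains both endpoints; (iii) the bags containing any fixed vertex form a subtree. All hold, so the decomposition is valid with width 4 − 1 = 3.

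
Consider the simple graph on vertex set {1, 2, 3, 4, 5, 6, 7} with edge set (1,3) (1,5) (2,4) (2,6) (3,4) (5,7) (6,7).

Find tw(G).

A width-2 tree decomposition is:
Bags: B1 = {5, 6, 7}  B2 = {1, 5, 6}  B3 = {1, 3, 6}  B4 = {3, 4, 6}  B5 = {2, 4, 6}
Tree: B1–B2, B2–B3, B3–B4, B4–B5
The largest bag has 3 vertices, giving width 2; this decomposition certifies tw(G) ≤ 2. For the lower bound, G contains the cycle 6–7–5–1–3–4–2–6, so G is not a forest; only forests have treewidth ≤ 1, hence tw(G) ≥ 2. Hence tw(G) = 2 exactly.

2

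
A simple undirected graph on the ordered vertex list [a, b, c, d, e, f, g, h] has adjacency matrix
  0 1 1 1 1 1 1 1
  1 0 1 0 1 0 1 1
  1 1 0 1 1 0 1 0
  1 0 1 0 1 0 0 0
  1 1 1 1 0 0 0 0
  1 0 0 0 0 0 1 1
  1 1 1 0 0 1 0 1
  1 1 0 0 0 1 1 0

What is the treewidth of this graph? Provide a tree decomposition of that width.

Each bag holds 4 vertices, so the decomposition has width 3, which upper-bounds the treewidth. Conversely, {a, c, d, e} is a clique of size 4, and the vertices of any clique must share a bag in every tree decomposition; so some bag has ≥ 4 vertices and tw(G) ≥ 3. Therefore the treewidth is 3.

Treewidth 3.
One such decomposition:
Bags: B1 = {a, b, g, h}  B2 = {a, b, c, g}  B3 = {a, f, g, h}  B4 = {a, b, c, e}  B5 = {a, c, d, e}
Tree: B1–B2, B1–B3, B2–B4, B4–B5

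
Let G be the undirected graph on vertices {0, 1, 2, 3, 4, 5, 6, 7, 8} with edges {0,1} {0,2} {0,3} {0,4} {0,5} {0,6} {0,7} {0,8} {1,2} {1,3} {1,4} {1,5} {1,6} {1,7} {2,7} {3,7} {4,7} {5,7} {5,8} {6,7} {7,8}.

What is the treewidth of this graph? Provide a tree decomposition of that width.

Treewidth 3.
One optimal decomposition is:
Bags: B1 = {0, 1, 5, 7}  B2 = {0, 1, 6, 7}  B3 = {0, 5, 7, 8}  B4 = {0, 1, 3, 7}  B5 = {0, 1, 4, 7}  B6 = {0, 1, 2, 7}
Tree: B1–B2, B1–B3, B1–B4, B2–B5, B2–B6

Each bag holds 4 vertices, so the decomposition has width 3, which upper-bounds the treewidth. On the other hand G contains the 4-clique {0, 5, 7, 8}. A clique must lie in a single bag of any decomposition, so no decomposition can have width below 3. The upper and lower bounds meet at 3, so that is the treewidth.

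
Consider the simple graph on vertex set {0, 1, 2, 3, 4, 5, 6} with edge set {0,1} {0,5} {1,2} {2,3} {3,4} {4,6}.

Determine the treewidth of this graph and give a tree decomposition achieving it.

Each bag holds 2 vertices, so the decomposition has width 1, which upper-bounds the treewidth. G has an edge, so its treewidth is at least 1. Combining the bounds, tw(G) = 1.

Treewidth 1.
One optimal decomposition is:
Bags: B1 = {0, 5}  B2 = {0, 1}  B3 = {1, 2}  B4 = {2, 3}  B5 = {3, 4}  B6 = {4, 6}
Tree: B1–B2, B2–B3, B3–B4, B4–B5, B5–B6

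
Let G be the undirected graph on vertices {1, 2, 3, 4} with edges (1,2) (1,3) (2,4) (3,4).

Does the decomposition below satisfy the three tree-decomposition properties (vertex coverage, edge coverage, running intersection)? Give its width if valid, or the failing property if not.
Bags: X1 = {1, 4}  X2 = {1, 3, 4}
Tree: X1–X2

A tree decomposition must satisfy three properties: every vertex lies in some bag; for every edge, both endpoints lie together in some bag; and for every vertex, the bags containing it form a connected subtree. Here vertex 2 appears in no bag, so the decomposition is invalid.

No — vertex 2 appears in no bag.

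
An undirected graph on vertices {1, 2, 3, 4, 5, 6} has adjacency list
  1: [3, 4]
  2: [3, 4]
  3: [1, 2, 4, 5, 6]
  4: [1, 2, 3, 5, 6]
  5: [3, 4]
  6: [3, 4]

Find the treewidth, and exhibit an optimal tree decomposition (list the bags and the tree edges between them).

Every bag has size at most 3, so the width is 3 − 1 = 2 and tw(G) ≤ 2. Conversely, {1, 3, 4} is a clique of size 3, and the vertices of any clique must share a bag in every tree decomposition; so some bag has ≥ 3 vertices and tw(G) ≥ 2. The upper and lower bounds meet at 2, so that is the treewidth.

Treewidth 2.
Bags: B1 = {2, 3, 4}  B2 = {1, 3, 4}  B3 = {3, 4, 6}  B4 = {3, 4, 5}
Tree: B1–B2, B2–B3, B2–B4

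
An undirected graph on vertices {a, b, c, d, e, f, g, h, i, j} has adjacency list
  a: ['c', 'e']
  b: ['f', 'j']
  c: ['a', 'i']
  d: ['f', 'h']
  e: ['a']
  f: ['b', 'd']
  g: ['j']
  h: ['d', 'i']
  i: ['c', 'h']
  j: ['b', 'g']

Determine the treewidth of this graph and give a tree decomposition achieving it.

Each bag holds 2 vertices, so the decomposition has width 1, which upper-bounds the treewidth. Any graph with an edge has treewidth ≥ 1, and G has the edge g–j. The upper and lower bounds meet at 1, so that is the treewidth.

Treewidth 1.
One optimal decomposition is:
Bags: B1 = {g, j}  B2 = {b, j}  B3 = {b, f}  B4 = {d, f}  B5 = {d, h}  B6 = {h, i}  B7 = {c, i}  B8 = {a, c}  B9 = {a, e}
Tree: B1–B2, B2–B3, B3–B4, B4–B5, B5–B6, B6–B7, B7–B8, B8–B9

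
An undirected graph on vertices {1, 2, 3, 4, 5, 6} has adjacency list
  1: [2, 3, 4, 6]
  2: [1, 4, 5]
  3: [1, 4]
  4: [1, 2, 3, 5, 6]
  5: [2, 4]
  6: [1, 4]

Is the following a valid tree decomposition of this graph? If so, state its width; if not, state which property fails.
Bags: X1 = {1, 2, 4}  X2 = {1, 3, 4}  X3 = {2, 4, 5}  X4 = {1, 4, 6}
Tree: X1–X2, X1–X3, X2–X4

Every vertex of G appears in some bag (union = {1, 2, 3, 4, 5, 6}); every edge is covered by a bag; and for each vertex v the set of bags containing v is connected in the bag tree. The decomposition is therefore valid. The largest bag has 3 vertices, so the width is 2.

Yes; width 2.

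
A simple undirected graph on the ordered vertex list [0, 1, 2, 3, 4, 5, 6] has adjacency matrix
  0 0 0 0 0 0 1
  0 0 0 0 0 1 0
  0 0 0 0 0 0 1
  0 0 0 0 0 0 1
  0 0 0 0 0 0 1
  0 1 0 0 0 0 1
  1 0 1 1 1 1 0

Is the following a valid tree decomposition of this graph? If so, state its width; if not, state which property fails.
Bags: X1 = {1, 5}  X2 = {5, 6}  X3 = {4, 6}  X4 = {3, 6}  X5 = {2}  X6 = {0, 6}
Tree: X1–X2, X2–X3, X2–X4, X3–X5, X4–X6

No — edge (6,2) lies in no bag.

A tree decomposition must satisfy three properties: every vertex lies in some bag; for every edge, both endpoints lie together in some bag; and for every vertex, the bags containing it form a connected subtree. Here edge (6,2) lies in no bag, so the decomposition is invalid.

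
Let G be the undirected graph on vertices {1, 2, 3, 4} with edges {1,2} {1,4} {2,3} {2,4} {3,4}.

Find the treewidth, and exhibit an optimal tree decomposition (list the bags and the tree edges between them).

Every bag has size at most 3, so the width is 3 − 1 = 2 and tw(G) ≤ 2. For the lower bound, the 3 vertices {1, 2, 4} are pairwise adjacent, and any tree decomposition puts a clique entirely inside one bag — forcing width ≥ 2. Therefore the treewidth is 2.

Treewidth 2.
One optimal decomposition is:
Bags: B1 = {1, 2, 4}  B2 = {2, 3, 4}
Tree: B1–B2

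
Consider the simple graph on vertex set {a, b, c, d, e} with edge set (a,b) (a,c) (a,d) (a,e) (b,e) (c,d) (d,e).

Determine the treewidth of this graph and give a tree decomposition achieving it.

Treewidth 2.
Bags: B1 = {a, c, d}  B2 = {a, d, e}  B3 = {a, b, e}
Tree: B1–B2, B2–B3

Each bag holds 3 vertices, so the decomposition has width 2, which upper-bounds the treewidth. On the other hand G contains the 3-clique {a, d, e}. A clique must lie in a single bag of any decomposition, so no decomposition can have width below 2. The upper and lower bounds meet at 2, so that is the treewidth.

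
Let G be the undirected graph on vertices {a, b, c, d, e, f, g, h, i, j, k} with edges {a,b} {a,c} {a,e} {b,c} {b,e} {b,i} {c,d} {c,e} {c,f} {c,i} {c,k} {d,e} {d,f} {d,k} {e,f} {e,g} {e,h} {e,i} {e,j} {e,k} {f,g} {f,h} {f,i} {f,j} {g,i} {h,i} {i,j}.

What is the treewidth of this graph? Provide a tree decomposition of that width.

Every bag has size at most 4, so the width is 4 − 1 = 3 and tw(G) ≤ 3. Conversely, {a, b, c, e} is a clique of size 4, and the vertices of any clique must share a bag in every tree decomposition; so some bag has ≥ 4 vertices and tw(G) ≥ 3. The upper and lower bounds meet at 3, so that is the treewidth.

Treewidth 3.
One such decomposition:
Bags: B1 = {c, e, f, i}  B2 = {b, c, e, i}  B3 = {c, d, e, f}  B4 = {a, b, c, e}  B5 = {e, f, g, i}  B6 = {e, f, h, i}  B7 = {e, f, i, j}  B8 = {c, d, e, k}
Tree: B1–B2, B1–B3, B2–B4, B1–B5, B5–B6, B6–B7, B3–B8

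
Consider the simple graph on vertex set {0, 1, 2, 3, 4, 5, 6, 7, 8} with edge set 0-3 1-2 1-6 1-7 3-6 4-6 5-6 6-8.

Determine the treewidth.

1

A width-1 tree decomposition is:
Bags: B1 = {3, 6}  B2 = {6, 8}  B3 = {5, 6}  B4 = {0, 3}  B5 = {1, 6}  B6 = {4, 6}  B7 = {1, 7}  B8 = {1, 2}
Tree: B1–B2, B1–B3, B1–B4, B2–B5, B3–B6, B5–B7, B5–B8
The largest bag has 2 vertices, giving width 1; this decomposition certifies tw(G) ≤ 1. Any graph with an edge has treewidth ≥ 1, and G has the edge 6–3. Combining the bounds, tw(G) = 1.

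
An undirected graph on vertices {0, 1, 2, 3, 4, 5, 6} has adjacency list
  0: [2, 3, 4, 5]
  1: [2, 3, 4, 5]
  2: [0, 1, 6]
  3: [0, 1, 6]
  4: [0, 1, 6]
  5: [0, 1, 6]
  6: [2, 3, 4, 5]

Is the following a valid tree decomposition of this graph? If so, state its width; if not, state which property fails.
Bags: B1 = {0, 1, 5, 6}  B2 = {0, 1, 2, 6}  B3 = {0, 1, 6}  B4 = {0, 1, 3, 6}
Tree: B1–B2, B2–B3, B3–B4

No — vertex 4 appears in no bag.

A tree decomposition must satisfy three properties: every vertex lies in some bag; for every edge, both endpoints lie together in some bag; and for every vertex, the bags containing it form a connected subtree. Here vertex 4 appears in no bag, so the decomposition is invalid.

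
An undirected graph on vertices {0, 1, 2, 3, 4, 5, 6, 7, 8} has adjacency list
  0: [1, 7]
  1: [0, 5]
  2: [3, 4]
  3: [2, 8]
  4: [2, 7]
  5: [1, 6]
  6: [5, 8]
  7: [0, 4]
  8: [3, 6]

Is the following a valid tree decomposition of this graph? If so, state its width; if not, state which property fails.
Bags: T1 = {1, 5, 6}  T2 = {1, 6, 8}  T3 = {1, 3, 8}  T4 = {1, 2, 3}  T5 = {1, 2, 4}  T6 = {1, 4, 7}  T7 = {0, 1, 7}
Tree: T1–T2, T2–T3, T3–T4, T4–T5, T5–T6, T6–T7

Checking the three conditions: (i) the bags cover all of {0, 1, 2, 3, 4, 5, 6, 7, 8}; (ii) for each edge, some bag contains both endpoints; (iii) the bags containing any fixed vertex form a subtree. All hold, so the decomposition is valid with width 3 − 1 = 2.

Yes; width 2.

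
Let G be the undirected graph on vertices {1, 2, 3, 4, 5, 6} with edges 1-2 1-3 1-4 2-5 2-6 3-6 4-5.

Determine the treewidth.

A width-2 tree decomposition is:
Bags: B1 = {1, 4, 5}  B2 = {1, 2, 5}  B3 = {1, 2, 3}  B4 = {2, 3, 6}
Tree: B1–B2, B2–B3, B3–B4
Every bag has size at most 3, so the width is 3 − 1 = 2 and tw(G) ≤ 2. The edges 4–5–2–1–4 form a cycle, so G is not a tree and its treewidth is at least 2. Hence tw(G) = 2 exactly.

2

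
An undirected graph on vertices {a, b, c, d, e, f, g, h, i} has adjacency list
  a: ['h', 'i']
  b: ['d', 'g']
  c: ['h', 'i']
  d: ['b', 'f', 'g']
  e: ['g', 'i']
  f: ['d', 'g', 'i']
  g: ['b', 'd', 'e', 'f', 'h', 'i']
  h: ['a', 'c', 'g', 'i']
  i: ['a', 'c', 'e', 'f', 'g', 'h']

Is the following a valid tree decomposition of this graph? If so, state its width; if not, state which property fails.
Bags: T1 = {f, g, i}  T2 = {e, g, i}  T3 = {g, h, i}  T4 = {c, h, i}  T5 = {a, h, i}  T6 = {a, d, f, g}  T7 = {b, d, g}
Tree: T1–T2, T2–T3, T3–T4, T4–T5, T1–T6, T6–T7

No — bags containing vertex a are not connected in the tree.

A tree decomposition must satisfy three properties: every vertex lies in some bag; for every edge, both endpoints lie together in some bag; and for every vertex, the bags containing it form a connected subtree. Here bags containing vertex a are not connected in the tree, so the decomposition is invalid.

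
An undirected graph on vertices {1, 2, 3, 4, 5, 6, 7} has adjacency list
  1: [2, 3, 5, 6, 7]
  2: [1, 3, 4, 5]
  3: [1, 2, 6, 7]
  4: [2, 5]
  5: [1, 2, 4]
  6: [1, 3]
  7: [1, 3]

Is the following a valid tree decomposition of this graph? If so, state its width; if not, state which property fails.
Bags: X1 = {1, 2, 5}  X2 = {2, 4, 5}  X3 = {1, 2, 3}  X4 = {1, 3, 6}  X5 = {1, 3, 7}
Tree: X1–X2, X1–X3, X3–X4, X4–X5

Vertex coverage: the bags together contain {1, 2, 3, 4, 5, 6, 7}, the full vertex set. Edge coverage: each edge of G has both endpoints in at least one bag. Running intersection: for every vertex, the bags containing it form a connected subtree. All three properties hold, so this is a valid tree decomposition of width max|bag| − 1 = 2, and hence tw(G) ≤ 2.

Yes; width 2.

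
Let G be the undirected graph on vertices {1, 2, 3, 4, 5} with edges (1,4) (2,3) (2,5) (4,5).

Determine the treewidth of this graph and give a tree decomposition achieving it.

Each bag holds 2 vertices, so the decomposition has width 1, which upper-bounds the treewidth. Since G has at least one edge (e.g. 3–2), it is not an edgeless graph, so tw(G) ≥ 1. Combining the bounds, tw(G) = 1.

Treewidth 1.
One optimal decomposition is:
Bags: B1 = {2, 3}  B2 = {2, 5}  B3 = {4, 5}  B4 = {1, 4}
Tree: B1–B2, B2–B3, B3–B4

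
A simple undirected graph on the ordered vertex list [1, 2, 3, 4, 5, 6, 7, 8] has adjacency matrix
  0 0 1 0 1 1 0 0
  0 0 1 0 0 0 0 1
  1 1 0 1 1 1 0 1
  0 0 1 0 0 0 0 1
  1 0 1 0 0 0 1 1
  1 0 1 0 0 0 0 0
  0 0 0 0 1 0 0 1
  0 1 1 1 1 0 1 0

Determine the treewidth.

A width-2 tree decomposition is:
Bags: B1 = {2, 3, 8}  B2 = {3, 5, 8}  B3 = {3, 4, 8}  B4 = {5, 7, 8}  B5 = {1, 3, 5}  B6 = {1, 3, 6}
Tree: B1–B2, B2–B3, B2–B4, B2–B5, B5–B6
Every bag has size at most 3, so the width is 3 − 1 = 2 and tw(G) ≤ 2. Conversely, {2, 3, 8} is a clique of size 3, and the vertices of any clique must share a bag in every tree decomposition; so some bag has ≥ 3 vertices and tw(G) ≥ 2. The upper and lower bounds meet at 2, so that is the treewidth.

2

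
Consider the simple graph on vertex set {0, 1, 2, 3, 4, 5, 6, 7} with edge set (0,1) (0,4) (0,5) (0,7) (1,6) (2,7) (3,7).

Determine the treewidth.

A width-1 tree decomposition is:
Bags: B1 = {0, 7}  B2 = {2, 7}  B3 = {3, 7}  B4 = {0, 4}  B5 = {0, 1}  B6 = {1, 6}  B7 = {0, 5}
Tree: B1–B2, B1–B3, B1–B4, B1–B5, B5–B6, B1–B7
Each bag holds 2 vertices, so the decomposition has width 1, which upper-bounds the treewidth. Since G has at least one edge (e.g. 0–7), it is not an edgeless graph, so tw(G) ≥ 1. Combining the bounds, tw(G) = 1.

1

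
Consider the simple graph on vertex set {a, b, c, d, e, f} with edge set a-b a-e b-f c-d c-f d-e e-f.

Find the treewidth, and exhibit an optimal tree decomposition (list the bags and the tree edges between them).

Every bag has size at most 3, so the width is 3 − 1 = 2 and tw(G) ≤ 2. For the lower bound, G contains the cycle b–a–e–f–b, so G is not a forest; only forests have treewidth ≤ 1, hence tw(G) ≥ 2. Therefore the treewidth is 2.

Treewidth 2.
One optimal decomposition is:
Bags: B1 = {a, b, f}  B2 = {a, e, f}  B3 = {c, e, f}  B4 = {c, d, e}
Tree: B1–B2, B2–B3, B3–B4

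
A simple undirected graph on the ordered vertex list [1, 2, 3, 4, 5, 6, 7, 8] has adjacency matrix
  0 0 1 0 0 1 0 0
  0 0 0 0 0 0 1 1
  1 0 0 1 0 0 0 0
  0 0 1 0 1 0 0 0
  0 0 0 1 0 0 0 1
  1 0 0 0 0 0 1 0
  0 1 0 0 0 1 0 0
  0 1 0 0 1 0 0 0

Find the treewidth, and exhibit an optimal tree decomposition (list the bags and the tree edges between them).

Treewidth 2.
Bags: B1 = {2, 6, 7}  B2 = {1, 2, 6}  B3 = {1, 2, 3}  B4 = {2, 3, 4}  B5 = {2, 4, 5}  B6 = {2, 5, 8}
Tree: B1–B2, B2–B3, B3–B4, B4–B5, B5–B6

The largest bag has 3 vertices, giving width 2; this decomposition certifies tw(G) ≤ 2. Since 2–7–6–1–3–4–5–8–2 is a cycle in G, G is not acyclic. Forests are exactly the graphs of treewidth ≤ 1, so tw(G) ≥ 2. Combining the bounds, tw(G) = 2.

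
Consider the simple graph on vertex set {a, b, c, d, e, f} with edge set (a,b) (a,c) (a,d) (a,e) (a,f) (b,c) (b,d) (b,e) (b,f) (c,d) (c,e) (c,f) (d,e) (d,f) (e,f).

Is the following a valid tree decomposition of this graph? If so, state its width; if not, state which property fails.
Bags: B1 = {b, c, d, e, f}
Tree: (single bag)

A tree decomposition must satisfy three properties: every vertex lies in some bag; for every edge, both endpoints lie together in some bag; and for every vertex, the bags containing it form a connected subtree. Here vertex a appears in no bag, so the decomposition is invalid.

No — vertex a appears in no bag.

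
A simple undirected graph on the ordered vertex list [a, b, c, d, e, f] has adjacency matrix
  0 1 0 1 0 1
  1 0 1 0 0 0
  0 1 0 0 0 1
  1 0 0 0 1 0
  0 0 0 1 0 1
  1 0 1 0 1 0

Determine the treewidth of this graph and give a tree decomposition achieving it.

Treewidth 2.
Bags: B1 = {b, c, f}  B2 = {a, b, f}  B3 = {a, e, f}  B4 = {a, d, e}
Tree: B1–B2, B2–B3, B3–B4

Every bag has size at most 3, so the width is 3 − 1 = 2 and tw(G) ≤ 2. For the lower bound, G contains the cycle c–b–a–f–c, so G is not a forest; only forests have treewidth ≤ 1, hence tw(G) ≥ 2. Therefore the treewidth is 2.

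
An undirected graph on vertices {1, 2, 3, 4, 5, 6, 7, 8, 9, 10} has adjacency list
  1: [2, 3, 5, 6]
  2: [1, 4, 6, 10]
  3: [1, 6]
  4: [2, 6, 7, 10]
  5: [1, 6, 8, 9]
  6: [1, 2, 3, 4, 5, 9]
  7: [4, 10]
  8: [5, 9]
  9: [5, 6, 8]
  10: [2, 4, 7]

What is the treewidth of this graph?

2

A width-2 tree decomposition is:
Bags: B1 = {4, 7, 10}  B2 = {2, 4, 10}  B3 = {2, 4, 6}  B4 = {1, 2, 6}  B5 = {1, 5, 6}  B6 = {5, 6, 9}  B7 = {5, 8, 9}  B8 = {1, 3, 6}
Tree: B1–B2, B2–B3, B3–B4, B4–B5, B5–B6, B6–B7, B4–B8
Every bag has size at most 3, so the width is 3 − 1 = 2 and tw(G) ≤ 2. On the other hand G contains the 3-clique {5, 8, 9}. A clique must lie in a single bag of any decomposition, so no decomposition can have width below 2. Combining the bounds, tw(G) = 2.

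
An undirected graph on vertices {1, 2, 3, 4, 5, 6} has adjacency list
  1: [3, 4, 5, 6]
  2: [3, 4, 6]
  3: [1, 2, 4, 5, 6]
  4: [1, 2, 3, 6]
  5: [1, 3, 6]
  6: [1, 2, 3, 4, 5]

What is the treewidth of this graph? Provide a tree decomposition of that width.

Treewidth 3.
One such decomposition:
Bags: B1 = {1, 3, 5, 6}  B2 = {1, 3, 4, 6}  B3 = {2, 3, 4, 6}
Tree: B1–B2, B2–B3

Each bag holds 4 vertices, so the decomposition has width 3, which upper-bounds the treewidth. Conversely, {1, 3, 4, 6} is a clique of size 4, and the vertices of any clique must share a bag in every tree decomposition; so some bag has ≥ 4 vertices and tw(G) ≥ 3. Hence tw(G) = 3 exactly.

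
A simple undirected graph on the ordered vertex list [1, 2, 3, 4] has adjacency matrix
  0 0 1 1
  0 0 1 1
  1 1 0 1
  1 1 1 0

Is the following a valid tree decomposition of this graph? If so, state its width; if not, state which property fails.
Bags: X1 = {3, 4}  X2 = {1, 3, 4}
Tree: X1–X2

A tree decomposition must satisfy three properties: every vertex lies in some bag; for every edge, both endpoints lie together in some bag; and for every vertex, the bags containing it form a connected subtree. Here vertex 2 appears in no bag, so the decomposition is invalid.

No — vertex 2 appears in no bag.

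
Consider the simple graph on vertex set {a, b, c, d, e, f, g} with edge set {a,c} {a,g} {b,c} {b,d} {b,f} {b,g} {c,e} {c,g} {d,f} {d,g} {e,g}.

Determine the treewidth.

2

A width-2 tree decomposition is:
Bags: B1 = {b, c, g}  B2 = {b, d, g}  B3 = {a, c, g}  B4 = {c, e, g}  B5 = {b, d, f}
Tree: B1–B2, B1–B3, B1–B4, B2–B5
Every bag has size at most 3, so the width is 3 − 1 = 2 and tw(G) ≤ 2. On the other hand G contains the 3-clique {b, d, g}. A clique must lie in a single bag of any decomposition, so no decomposition can have width below 2. The upper and lower bounds meet at 2, so that is the treewidth.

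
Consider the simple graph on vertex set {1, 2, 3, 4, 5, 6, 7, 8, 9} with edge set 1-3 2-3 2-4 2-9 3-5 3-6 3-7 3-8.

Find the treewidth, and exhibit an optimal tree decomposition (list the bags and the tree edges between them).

Treewidth 1.
One optimal decomposition is:
Bags: B1 = {1, 3}  B2 = {3, 6}  B3 = {3, 5}  B4 = {3, 7}  B5 = {2, 3}  B6 = {2, 9}  B7 = {3, 8}  B8 = {2, 4}
Tree: B1–B2, B1–B3, B2–B4, B3–B5, B5–B6, B5–B7, B5–B8

The largest bag has 2 vertices, giving width 1; this decomposition certifies tw(G) ≤ 1. Since G has at least one edge (e.g. 3–1), it is not an edgeless graph, so tw(G) ≥ 1. Therefore the treewidth is 1.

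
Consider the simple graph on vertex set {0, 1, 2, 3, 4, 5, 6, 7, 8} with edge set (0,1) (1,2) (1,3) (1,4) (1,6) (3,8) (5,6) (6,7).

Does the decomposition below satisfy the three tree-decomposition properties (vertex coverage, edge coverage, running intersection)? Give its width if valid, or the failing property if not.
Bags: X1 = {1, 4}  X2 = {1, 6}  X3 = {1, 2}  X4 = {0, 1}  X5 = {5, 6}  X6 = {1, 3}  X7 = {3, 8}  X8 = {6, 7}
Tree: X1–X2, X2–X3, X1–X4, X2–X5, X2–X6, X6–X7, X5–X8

Yes; width 1.

Every vertex of G appears in some bag (union = {0, 1, 2, 3, 4, 5, 6, 7, 8}); every edge is covered by a bag; and for each vertex v the set of bags containing v is connected in the bag tree. The decomposition is therefore valid. The largest bag has 2 vertices, so the width is 1.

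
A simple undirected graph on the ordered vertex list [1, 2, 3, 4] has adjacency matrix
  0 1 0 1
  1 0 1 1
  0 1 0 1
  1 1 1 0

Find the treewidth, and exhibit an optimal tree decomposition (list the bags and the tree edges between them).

The largest bag has 3 vertices, giving width 2; this decomposition certifies tw(G) ≤ 2. For the lower bound, the 3 vertices {1, 2, 4} are pairwise adjacent, and any tree decomposition puts a clique entirely inside one bag — forcing width ≥ 2. Combining the bounds, tw(G) = 2.

Treewidth 2.
One such decomposition:
Bags: B1 = {2, 3, 4}  B2 = {1, 2, 4}
Tree: B1–B2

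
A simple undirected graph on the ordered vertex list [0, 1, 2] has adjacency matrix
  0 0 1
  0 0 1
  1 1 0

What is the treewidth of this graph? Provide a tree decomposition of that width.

Treewidth 1.
One such decomposition:
Bags: B1 = {0, 2}  B2 = {1, 2}
Tree: B1–B2

Every bag has size at most 2, so the width is 2 − 1 = 1 and tw(G) ≤ 1. G has an edge, so its treewidth is at least 1. The upper and lower bounds meet at 1, so that is the treewidth.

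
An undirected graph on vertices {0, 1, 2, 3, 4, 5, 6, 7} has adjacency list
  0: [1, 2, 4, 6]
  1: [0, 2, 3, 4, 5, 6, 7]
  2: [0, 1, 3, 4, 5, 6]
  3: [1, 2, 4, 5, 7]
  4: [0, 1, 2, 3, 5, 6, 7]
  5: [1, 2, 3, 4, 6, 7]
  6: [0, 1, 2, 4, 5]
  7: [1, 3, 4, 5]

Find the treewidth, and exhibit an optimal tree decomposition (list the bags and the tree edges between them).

Each bag holds 5 vertices, so the decomposition has width 4, which upper-bounds the treewidth. Conversely, {0, 1, 2, 4, 6} is a clique of size 5, and the vertices of any clique must share a bag in every tree decomposition; so some bag has ≥ 5 vertices and tw(G) ≥ 4. The upper and lower bounds meet at 4, so that is the treewidth.

Treewidth 4.
One optimal decomposition is:
Bags: B1 = {1, 2, 3, 4, 5}  B2 = {1, 2, 4, 5, 6}  B3 = {0, 1, 2, 4, 6}  B4 = {1, 3, 4, 5, 7}
Tree: B1–B2, B2–B3, B1–B4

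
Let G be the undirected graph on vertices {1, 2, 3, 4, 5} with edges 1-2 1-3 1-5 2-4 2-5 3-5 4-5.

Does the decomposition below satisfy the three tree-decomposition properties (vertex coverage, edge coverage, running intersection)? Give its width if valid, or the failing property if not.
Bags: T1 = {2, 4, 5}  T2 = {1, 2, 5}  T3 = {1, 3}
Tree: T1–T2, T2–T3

No — edge (5,3) lies in no bag.

A tree decomposition must satisfy three properties: every vertex lies in some bag; for every edge, both endpoints lie together in some bag; and for every vertex, the bags containing it form a connected subtree. Here edge (5,3) lies in no bag, so the decomposition is invalid.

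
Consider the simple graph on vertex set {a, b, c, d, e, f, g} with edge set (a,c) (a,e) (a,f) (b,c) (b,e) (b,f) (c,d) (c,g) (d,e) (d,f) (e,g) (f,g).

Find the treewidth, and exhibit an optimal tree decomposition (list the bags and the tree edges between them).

Treewidth 3.
Bags: B1 = {a, c, e, f}  B2 = {c, d, e, f}  B3 = {c, e, f, g}  B4 = {b, c, e, f}
Tree: B1–B2, B2–B3, B3–B4

Each bag holds 4 vertices, so the decomposition has width 3, which upper-bounds the treewidth. For the lower bound: the 4 vertex sets {a,c}, {d,f}, {e}, {g} are disjoint, each induces a connected subgraph, and every pair is joined by at least one edge of G. Contracting each set to a single vertex therefore yields K_{4} as a minor, and since treewidth is minor-monotone, tw(G) ≥ tw(K_{4}) = 3. Combining the bounds, tw(G) = 3.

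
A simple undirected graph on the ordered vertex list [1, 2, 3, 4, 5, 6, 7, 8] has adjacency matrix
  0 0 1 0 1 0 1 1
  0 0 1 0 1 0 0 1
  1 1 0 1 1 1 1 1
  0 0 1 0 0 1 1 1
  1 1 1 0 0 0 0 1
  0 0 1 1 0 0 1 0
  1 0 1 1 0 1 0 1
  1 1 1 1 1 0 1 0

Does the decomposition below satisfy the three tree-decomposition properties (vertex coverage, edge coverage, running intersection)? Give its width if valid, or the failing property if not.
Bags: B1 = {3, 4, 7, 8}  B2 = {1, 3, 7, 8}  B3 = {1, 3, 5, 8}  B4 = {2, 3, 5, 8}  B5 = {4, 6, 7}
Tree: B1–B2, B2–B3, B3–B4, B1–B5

A tree decomposition must satisfy three properties: every vertex lies in some bag; for every edge, both endpoints lie together in some bag; and for every vertex, the bags containing it form a connected subtree. Here edge (3,6) lies in no bag, so the decomposition is invalid.

No — edge (3,6) lies in no bag.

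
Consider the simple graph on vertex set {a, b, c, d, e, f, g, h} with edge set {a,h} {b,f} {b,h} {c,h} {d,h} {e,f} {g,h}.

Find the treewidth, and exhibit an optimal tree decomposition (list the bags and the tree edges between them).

The largest bag has 2 vertices, giving width 1; this decomposition certifies tw(G) ≤ 1. G has an edge, so its treewidth is at least 1. Hence tw(G) = 1 exactly.

Treewidth 1.
Bags: B1 = {d, h}  B2 = {a, h}  B3 = {g, h}  B4 = {b, h}  B5 = {c, h}  B6 = {b, f}  B7 = {e, f}
Tree: B1–B2, B1–B3, B3–B4, B1–B5, B4–B6, B6–B7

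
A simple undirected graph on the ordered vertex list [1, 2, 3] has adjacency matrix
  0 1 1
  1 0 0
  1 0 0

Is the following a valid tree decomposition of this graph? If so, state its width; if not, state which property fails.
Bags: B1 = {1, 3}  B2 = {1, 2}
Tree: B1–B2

Yes; width 1.

Checking the three conditions: (i) the bags cover all of {1, 2, 3}; (ii) for each edge, some bag contains both endpoints; (iii) the bags containing any fixed vertex form a subtree. All hold, so the decomposition is valid with width 2 − 1 = 1.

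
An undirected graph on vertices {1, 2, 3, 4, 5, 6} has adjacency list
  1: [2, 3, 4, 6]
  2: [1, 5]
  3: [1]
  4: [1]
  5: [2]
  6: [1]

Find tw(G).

1

A width-1 tree decomposition is:
Bags: B1 = {1, 3}  B2 = {1, 6}  B3 = {1, 2}  B4 = {2, 5}  B5 = {1, 4}
Tree: B1–B2, B1–B3, B3–B4, B2–B5
Each bag holds 2 vertices, so the decomposition has width 1, which upper-bounds the treewidth. Any graph with an edge has treewidth ≥ 1, and G has the edge 3–1. Combining the bounds, tw(G) = 1.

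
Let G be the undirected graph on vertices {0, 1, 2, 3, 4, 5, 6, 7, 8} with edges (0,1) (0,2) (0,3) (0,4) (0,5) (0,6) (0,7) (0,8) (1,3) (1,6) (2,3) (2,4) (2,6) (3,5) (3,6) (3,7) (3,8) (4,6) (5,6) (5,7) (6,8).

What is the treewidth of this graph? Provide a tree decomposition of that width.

Treewidth 3.
One optimal decomposition is:
Bags: B1 = {0, 3, 5, 6}  B2 = {0, 1, 3, 6}  B3 = {0, 2, 3, 6}  B4 = {0, 3, 6, 8}  B5 = {0, 3, 5, 7}  B6 = {0, 2, 4, 6}
Tree: B1–B2, B1–B3, B2–B4, B1–B5, B3–B6

Each bag holds 4 vertices, so the decomposition has width 3, which upper-bounds the treewidth. On the other hand G contains the 4-clique {0, 3, 6, 8}. A clique must lie in a single bag of any decomposition, so no decomposition can have width below 3. Combining the bounds, tw(G) = 3.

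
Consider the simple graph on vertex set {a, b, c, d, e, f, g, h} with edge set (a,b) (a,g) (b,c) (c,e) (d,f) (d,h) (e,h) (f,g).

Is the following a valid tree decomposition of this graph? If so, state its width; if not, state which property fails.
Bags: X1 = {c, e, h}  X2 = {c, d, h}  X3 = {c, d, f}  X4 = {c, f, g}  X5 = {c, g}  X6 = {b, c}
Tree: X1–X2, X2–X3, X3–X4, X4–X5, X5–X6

No — vertex a appears in no bag.

A tree decomposition must satisfy three properties: every vertex lies in some bag; for every edge, both endpoints lie together in some bag; and for every vertex, the bags containing it form a connected subtree. Here vertex a appears in no bag, so the decomposition is invalid.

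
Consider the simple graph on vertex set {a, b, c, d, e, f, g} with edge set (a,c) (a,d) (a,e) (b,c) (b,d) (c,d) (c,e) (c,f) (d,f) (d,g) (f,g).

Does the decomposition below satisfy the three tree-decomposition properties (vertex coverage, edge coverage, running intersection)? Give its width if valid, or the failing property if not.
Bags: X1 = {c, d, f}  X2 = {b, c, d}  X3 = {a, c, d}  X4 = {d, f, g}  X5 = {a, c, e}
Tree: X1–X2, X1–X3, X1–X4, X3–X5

Vertex coverage: the bags together contain {a, b, c, d, e, f, g}, the full vertex set. Edge coverage: each edge of G has both endpoints in at least one bag. Running intersection: for every vertex, the bags containing it form a connected subtree. All three properties hold, so this is a valid tree decomposition of width max|bag| − 1 = 2, and hence tw(G) ≤ 2.

Yes; width 2.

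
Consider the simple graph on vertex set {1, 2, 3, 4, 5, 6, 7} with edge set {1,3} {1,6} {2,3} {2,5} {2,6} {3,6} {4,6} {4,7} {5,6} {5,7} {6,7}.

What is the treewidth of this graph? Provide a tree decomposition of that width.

The largest bag has 3 vertices, giving width 2; this decomposition certifies tw(G) ≤ 2. For the lower bound, the 3 vertices {1, 3, 6} are pairwise adjacent, and any tree decomposition puts a clique entirely inside one bag — forcing width ≥ 2. Therefore the treewidth is 2.

Treewidth 2.
Bags: B1 = {2, 3, 6}  B2 = {2, 5, 6}  B3 = {5, 6, 7}  B4 = {1, 3, 6}  B5 = {4, 6, 7}
Tree: B1–B2, B2–B3, B1–B4, B3–B5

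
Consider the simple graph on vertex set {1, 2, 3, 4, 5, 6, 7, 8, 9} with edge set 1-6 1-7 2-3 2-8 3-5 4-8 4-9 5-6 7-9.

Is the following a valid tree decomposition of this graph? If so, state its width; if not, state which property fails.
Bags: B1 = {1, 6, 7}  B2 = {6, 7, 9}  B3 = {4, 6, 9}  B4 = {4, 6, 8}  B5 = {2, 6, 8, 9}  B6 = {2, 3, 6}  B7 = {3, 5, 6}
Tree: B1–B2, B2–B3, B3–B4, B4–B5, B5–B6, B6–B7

No — bags containing vertex 9 are not connected in the tree.

A tree decomposition must satisfy three properties: every vertex lies in some bag; for every edge, both endpoints lie together in some bag; and for every vertex, the bags containing it form a connected subtree. Here bags containing vertex 9 are not connected in the tree, so the decomposition is invalid.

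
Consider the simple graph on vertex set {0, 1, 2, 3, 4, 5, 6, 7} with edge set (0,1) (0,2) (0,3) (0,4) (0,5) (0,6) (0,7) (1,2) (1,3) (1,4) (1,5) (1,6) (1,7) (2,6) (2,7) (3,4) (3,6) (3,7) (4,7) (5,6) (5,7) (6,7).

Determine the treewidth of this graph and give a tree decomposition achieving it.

The largest bag has 5 vertices, giving width 4; this decomposition certifies tw(G) ≤ 4. On the other hand G contains the 5-clique {0, 1, 3, 4, 7}. A clique must lie in a single bag of any decomposition, so no decomposition can have width below 4. The upper and lower bounds meet at 4, so that is the treewidth.

Treewidth 4.
Bags: B1 = {0, 1, 3, 6, 7}  B2 = {0, 1, 3, 4, 7}  B3 = {0, 1, 5, 6, 7}  B4 = {0, 1, 2, 6, 7}
Tree: B1–B2, B1–B3, B1–B4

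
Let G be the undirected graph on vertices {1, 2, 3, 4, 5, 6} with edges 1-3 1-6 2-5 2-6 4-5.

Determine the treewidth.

A width-1 tree decomposition is:
Bags: B1 = {4, 5}  B2 = {2, 5}  B3 = {2, 6}  B4 = {1, 6}  B5 = {1, 3}
Tree: B1–B2, B2–B3, B3–B4, B4–B5
Each bag holds 2 vertices, so the decomposition has width 1, which upper-bounds the treewidth. Any graph with an edge has treewidth ≥ 1, and G has the edge 4–5. The upper and lower bounds meet at 1, so that is the treewidth.

1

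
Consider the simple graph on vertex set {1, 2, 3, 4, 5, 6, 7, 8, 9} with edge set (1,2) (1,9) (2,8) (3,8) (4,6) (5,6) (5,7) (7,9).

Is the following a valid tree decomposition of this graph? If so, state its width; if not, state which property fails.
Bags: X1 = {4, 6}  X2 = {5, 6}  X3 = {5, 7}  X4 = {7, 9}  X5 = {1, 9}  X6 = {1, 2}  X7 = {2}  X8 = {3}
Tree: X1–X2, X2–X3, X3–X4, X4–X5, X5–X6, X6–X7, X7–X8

A tree decomposition must satisfy three properties: every vertex lies in some bag; for every edge, both endpoints lie together in some bag; and for every vertex, the bags containing it form a connected subtree. Here vertex 8 appears in no bag, so the decomposition is invalid.

No — vertex 8 appears in no bag.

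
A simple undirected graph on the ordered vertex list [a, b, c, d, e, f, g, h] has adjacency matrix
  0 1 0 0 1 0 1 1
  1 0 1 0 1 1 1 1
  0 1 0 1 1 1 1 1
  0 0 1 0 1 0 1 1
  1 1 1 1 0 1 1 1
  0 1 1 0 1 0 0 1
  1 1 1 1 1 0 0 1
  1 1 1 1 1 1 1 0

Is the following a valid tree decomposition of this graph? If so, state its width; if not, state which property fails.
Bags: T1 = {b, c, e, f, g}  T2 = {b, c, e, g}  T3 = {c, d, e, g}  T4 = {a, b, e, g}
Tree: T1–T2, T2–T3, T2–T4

A tree decomposition must satisfy three properties: every vertex lies in some bag; for every edge, both endpoints lie together in some bag; and for every vertex, the bags containing it form a connected subtree. Here vertex h appears in no bag, so the decomposition is invalid.

No — vertex h appears in no bag.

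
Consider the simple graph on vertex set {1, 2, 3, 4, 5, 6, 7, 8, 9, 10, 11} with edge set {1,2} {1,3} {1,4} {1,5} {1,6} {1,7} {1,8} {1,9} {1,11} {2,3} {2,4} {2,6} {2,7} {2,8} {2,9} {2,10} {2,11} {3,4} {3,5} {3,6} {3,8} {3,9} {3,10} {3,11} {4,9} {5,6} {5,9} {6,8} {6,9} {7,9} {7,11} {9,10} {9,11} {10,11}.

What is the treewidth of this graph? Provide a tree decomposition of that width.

Each bag holds 5 vertices, so the decomposition has width 4, which upper-bounds the treewidth. For the lower bound, the 5 vertices {1, 2, 3, 6, 8} are pairwise adjacent, and any tree decomposition puts a clique entirely inside one bag — forcing width ≥ 4. Combining the bounds, tw(G) = 4.

Treewidth 4.
Bags: B1 = {1, 2, 3, 6, 9}  B2 = {1, 2, 3, 9, 11}  B3 = {1, 3, 5, 6, 9}  B4 = {2, 3, 9, 10, 11}  B5 = {1, 2, 3, 6, 8}  B6 = {1, 2, 7, 9, 11}  B7 = {1, 2, 3, 4, 9}
Tree: B1–B2, B1–B3, B2–B4, B1–B5, B2–B6, B1–B7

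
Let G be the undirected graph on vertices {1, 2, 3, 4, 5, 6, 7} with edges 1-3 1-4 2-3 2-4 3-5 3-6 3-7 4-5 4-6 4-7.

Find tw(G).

A width-2 tree decomposition is:
Bags: B1 = {2, 3, 4}  B2 = {3, 4, 5}  B3 = {3, 4, 6}  B4 = {3, 4, 7}  B5 = {1, 3, 4}
Tree: B1–B2, B2–B3, B3–B4, B4–B5
Every bag has size at most 3, so the width is 3 − 1 = 2 and tw(G) ≤ 2. The edges 4–2–3–5–4 form a cycle, so G is not a tree and its treewidth is at least 2. The upper and lower bounds meet at 2, so that is the treewidth.

2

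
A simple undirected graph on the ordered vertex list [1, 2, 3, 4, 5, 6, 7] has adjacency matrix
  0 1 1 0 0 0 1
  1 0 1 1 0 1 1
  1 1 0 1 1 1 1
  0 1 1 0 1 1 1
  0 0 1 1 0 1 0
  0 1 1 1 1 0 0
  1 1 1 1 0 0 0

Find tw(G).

A width-3 tree decomposition is:
Bags: B1 = {2, 3, 4, 7}  B2 = {2, 3, 4, 6}  B3 = {1, 2, 3, 7}  B4 = {3, 4, 5, 6}
Tree: B1–B2, B1–B3, B2–B4
The largest bag has 4 vertices, giving width 3; this decomposition certifies tw(G) ≤ 3. For the lower bound, the 4 vertices {1, 2, 3, 7} are pairwise adjacent, and any tree decomposition puts a clique entirely inside one bag — forcing width ≥ 3. Therefore the treewidth is 3.

3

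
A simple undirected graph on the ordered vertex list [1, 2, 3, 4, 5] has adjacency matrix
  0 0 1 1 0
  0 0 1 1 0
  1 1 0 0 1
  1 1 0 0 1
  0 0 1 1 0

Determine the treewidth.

2

A width-2 tree decomposition is:
Bags: B1 = {1, 3, 4}  B2 = {3, 4, 5}  B3 = {2, 3, 4}
Tree: B1–B2, B2–B3
Each bag holds 3 vertices, so the decomposition has width 2, which upper-bounds the treewidth. For the lower bound, G contains the cycle 3–1–4–5–3, so G is not a forest; only forests have treewidth ≤ 1, hence tw(G) ≥ 2. Hence tw(G) = 2 exactly.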